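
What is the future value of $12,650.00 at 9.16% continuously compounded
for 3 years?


Formula: FV = P * e^(r*t)
Exponent: r*t = 0.0916 * 3 = 0.2748
e^(0.2748) = 1.316267
FV = $12,650.00 * 1.316267 = $16,650.78

$16,650.78


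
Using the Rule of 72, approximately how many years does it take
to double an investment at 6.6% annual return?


Formula: Years ≈ 72 / r
Substituting: Years ≈ 72 / 6.6
Years ≈ 10.9

10.9 years


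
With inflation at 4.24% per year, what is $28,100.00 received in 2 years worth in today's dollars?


Formula: Real value = nominal / (1 + inflation)^years
Price level: (1 + 0.0424)^2 = 1.086598
Real value = $28,100.00 / 1.086598 = $25,860.54

$25,860.54


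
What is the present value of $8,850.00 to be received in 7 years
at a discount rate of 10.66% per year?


Formula: PV = FV / (1 + r)^n
Substituting: PV = $8,850.00 / (1 + 0.1066)^7
Discount factor: (1.1066)^7 = 2.032051
PV = $8,850.00 / 2.032051 = $4,355.21

$4,355.21


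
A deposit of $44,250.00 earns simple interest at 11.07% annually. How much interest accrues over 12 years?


Formula: I = P * r * t
Substituting: I = $44,250.00 * 0.1107 * 12
Step: I = $44,250.00 * 1.3284
I = $58,781.70

$58,781.70


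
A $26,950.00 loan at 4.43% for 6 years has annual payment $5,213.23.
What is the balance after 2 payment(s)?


Formula: Balance = PV*(1+r)^k - PMT*((1+r)^k - 1)/r
Growth: (1 + 0.0443)^2 = 1.090562
Accumulated factor: ((1+r)^k - 1)/r = 2.0443
Balance = $26,950.00 * 1.090562 - $5,213.23 * 2.0443
Balance = $18,733.25

$18,733.25


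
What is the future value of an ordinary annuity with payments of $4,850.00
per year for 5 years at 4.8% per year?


Formula: FV = PMT * ((1+r)^n - 1) / r
Growth factor: (1 + 0.048)^5 = 1.264173
Numerator: 1.264173 - 1 = 0.264173
FV = $4,850.00 * 0.264173 / 0.048 = $26,692.45

$26,692.45


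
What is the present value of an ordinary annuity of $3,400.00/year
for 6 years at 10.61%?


Formula: PV = PMT * (1 - (1+r)^(-n)) / r
Discount factor: (1 + 0.1061)^(-6) = 0.546052
Bracket: 1 - 0.546052 = 0.453948
PV = $3,400.00 * 0.453948 / 0.1061 = $14,546.89

$14,546.89


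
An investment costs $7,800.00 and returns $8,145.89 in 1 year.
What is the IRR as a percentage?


Formula: IRR = C1/C0 - 1
Substituting: IRR = $8,145.89 / $7,800.00 - 1
Ratio: 1.044345 - 1 = 0.044345
IRR = 4.4345%

4.4345%


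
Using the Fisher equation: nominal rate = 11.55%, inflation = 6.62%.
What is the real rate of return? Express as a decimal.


Formula: (1 + r_real) = (1 + r_nom) / (1 + inflation)
Substituting: (1 + r_real) = 1.1155 / 1.0662
(1 + r_real) = 1.046239
r_real = 1.046239 - 1 = 0.046239

0.046239


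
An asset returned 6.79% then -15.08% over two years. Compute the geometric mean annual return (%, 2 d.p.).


Formula: Geometric mean = ((1+r1)*(1+r2))^(1/2) - 1
Product: (1 + 0.0679) * (1 + -0.1508) = 1.0679 * 0.8492 = 0.906861
Square root: 0.906861^0.5 = 0.952292
Geometric mean = 0.952292 - 1 = -0.047708
As percentage: -4.77%

-4.77%


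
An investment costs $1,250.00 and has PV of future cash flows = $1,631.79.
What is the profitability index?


Formula: PI = PV(cash flows) / initial investment
Substituting: PI = $1,631.79 / $1,250.00
PI = 1.3054

1.3054


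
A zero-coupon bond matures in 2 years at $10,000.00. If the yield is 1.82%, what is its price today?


Formula: Price = FV / (1 + r)^n
Substituting: Price = $10,000.00 / (1 + 0.0182)^2
Discount factor: (1.0182)^2 = 1.036731
Price = $10,000.00 / 1.036731 = $9,645.70

$9,645.70


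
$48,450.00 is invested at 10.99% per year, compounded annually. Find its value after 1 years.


Formula: FV = P * (1 + r)^n
Substituting: FV = $48,450.00 * (1 + 0.1099)^1
Growth factor: (1.1099)^1 = 1.1099
FV = $48,450.00 * 1.1099 = $53,774.66

$53,774.66


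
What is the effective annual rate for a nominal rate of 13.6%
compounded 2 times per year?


Formula: EAR = (1 + r/m)^m - 1
Period rate: r/m = 0.136 / 2 = 0.068
Compounding: (1 + 0.068)^2 = 1.140624
EAR = 1.140624 - 1 = 0.140624

0.140624


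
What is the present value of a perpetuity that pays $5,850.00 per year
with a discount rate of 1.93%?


Formula: PV = C / r
Substituting: PV = $5,850.00 / 0.0193
PV = $303,108.81

$303,108.81


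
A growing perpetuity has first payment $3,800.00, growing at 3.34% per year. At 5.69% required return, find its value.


Formula: PV = C / (r - g)
Spread: r - g = 0.0569 - 0.0334 = 0.0235
Substituting: PV = $3,800.00 / 0.0235
PV = $161,702.13

$161,702.13


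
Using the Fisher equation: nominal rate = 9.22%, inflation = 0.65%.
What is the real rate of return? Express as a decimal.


Formula: (1 + r_real) = (1 + r_nom) / (1 + inflation)
Substituting: (1 + r_real) = 1.0922 / 1.0065
(1 + r_real) = 1.085147
r_real = 1.085147 - 1 = 0.085147

0.085147


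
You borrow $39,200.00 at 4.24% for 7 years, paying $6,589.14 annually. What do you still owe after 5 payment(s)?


Formula: Balance = PV*(1+r)^k - PMT*((1+r)^k - 1)/r
Growth: (1 + 0.0424)^5 = 1.230756
Accumulated factor: ((1+r)^k - 1)/r = 5.442362
Balance = $39,200.00 * 1.230756 - $6,589.14 * 5.442362
Balance = $12,385.16

$12,385.16


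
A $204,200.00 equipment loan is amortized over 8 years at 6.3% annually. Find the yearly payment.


Formula: PMT = PV * r / (1 - (1+r)^(-n))
Denominator: 1 - (1 + 0.063)^(-8) = 0.386614
Numerator: $204,200.00 * 0.063 = 12864.6
PMT = 12864.6 / 0.386614 = $33,275.05

$33,275.05


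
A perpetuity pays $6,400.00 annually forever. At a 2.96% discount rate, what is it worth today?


Formula: PV = C / r
Substituting: PV = $6,400.00 / 0.0296
PV = $216,216.22

$216,216.22


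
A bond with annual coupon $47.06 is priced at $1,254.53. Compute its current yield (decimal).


Formula: Current yield = annual coupon / price
Substituting: CY = $47.06 / $1,254.53
CY = 0.037512

0.037512


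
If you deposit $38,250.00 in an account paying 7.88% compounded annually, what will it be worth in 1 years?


Formula: FV = P * (1 + r)^n
Substituting: FV = $38,250.00 * (1 + 0.0788)^1
Growth factor: (1.0788)^1 = 1.0788
FV = $38,250.00 * 1.0788 = $41,264.10

$41,264.10


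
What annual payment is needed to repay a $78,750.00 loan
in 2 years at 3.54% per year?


Formula: PMT = PV * r / (1 - (1+r)^(-n))
Denominator: 1 - (1 + 0.0354)^(-2) = 0.06721
Numerator: $78,750.00 * 0.0354 = 2787.75
PMT = 2787.75 / 0.06721 = $41,477.93

$41,477.93


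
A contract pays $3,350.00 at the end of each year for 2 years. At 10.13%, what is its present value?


Formula: PV = PMT * (1 - (1+r)^(-n)) / r
Discount factor: (1 + 0.1013)^(-2) = 0.824496
Bracket: 1 - 0.824496 = 0.175504
PV = $3,350.00 * 0.175504 / 0.1013 = $5,803.92

$5,803.92


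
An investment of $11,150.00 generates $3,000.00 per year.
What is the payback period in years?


Formula: Payback = investment / annual cash flow
Substituting: Payback = $11,150.00 / $3,000.00
Payback = 3.7167 years

3.7167 years


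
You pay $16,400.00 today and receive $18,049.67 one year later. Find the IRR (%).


Formula: IRR = C1/C0 - 1
Substituting: IRR = $18,049.67 / $16,400.00 - 1
Ratio: 1.10059 - 1 = 0.10059
IRR = 10.059%

10.059%


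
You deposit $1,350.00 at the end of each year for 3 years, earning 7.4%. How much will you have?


Formula: FV = PMT * ((1+r)^n - 1) / r
Growth factor: (1 + 0.074)^3 = 1.238833
Numerator: 1.238833 - 1 = 0.238833
FV = $1,350.00 * 0.238833 / 0.074 = $4,357.09

$4,357.09


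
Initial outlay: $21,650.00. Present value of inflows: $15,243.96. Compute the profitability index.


Formula: PI = PV(cash flows) / initial investment
Substituting: PI = $15,243.96 / $21,650.00
PI = 0.7041

0.7041


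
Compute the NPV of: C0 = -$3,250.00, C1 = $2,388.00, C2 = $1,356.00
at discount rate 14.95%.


Formula: NPV = C0 + C1/(1+r) + C2/(1+r)^2
Discount C1: $2,388.00 / (1 + 0.1495) = $2,077.42
Discount C2: $1,356.00 / (1 + 0.1495)^2 = $1,026.22
NPV = -$3,250.00 + $2,077.42 + $1,026.22 = -$146.35

-$146.35


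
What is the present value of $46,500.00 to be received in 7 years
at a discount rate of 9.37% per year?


Formula: PV = FV / (1 + r)^n
Substituting: PV = $46,500.00 / (1 + 0.0937)^7
Discount factor: (1.0937)^7 = 1.871921
PV = $46,500.00 / 1.871921 = $24,840.79

$24,840.79


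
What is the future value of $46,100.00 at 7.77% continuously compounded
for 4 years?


Formula: FV = P * e^(r*t)
Exponent: r*t = 0.0777 * 4 = 0.3108
e^(0.3108) = 1.364516
FV = $46,100.00 * 1.364516 = $62,904.20

$62,904.20


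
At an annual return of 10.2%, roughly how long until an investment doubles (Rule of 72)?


Formula: Years ≈ 72 / r
Substituting: Years ≈ 72 / 10.2
Years ≈ 7.1

7.1 years


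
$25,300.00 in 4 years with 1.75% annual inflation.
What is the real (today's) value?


Formula: Real value = nominal / (1 + inflation)^years
Price level: (1 + 0.0175)^4 = 1.071859
Real value = $25,300.00 / 1.071859 = $23,603.85

$23,603.85


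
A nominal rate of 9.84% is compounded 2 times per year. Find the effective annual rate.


Formula: EAR = (1 + r/m)^m - 1
Period rate: r/m = 0.0984 / 2 = 0.0492
Compounding: (1 + 0.0492)^2 = 1.100821
EAR = 1.100821 - 1 = 0.100821

0.100821


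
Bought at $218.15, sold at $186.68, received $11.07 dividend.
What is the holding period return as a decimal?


Formula: HPR = (P1 - P0 + D) / P0
Gain: $186.68 - $218.15 + $11.07 = -$20.40
HPR = -$20.40 / $218.15 = -0.0935

-0.0935


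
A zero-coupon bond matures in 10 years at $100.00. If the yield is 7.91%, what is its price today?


Formula: Price = FV / (1 + r)^n
Substituting: Price = $100.00 / (1 + 0.0791)^10
Discount factor: (1.0791)^10 = 2.141001
Price = $100.00 / 2.141001 = $46.71

$46.71


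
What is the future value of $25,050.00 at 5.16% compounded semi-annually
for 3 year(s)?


Formula: FV = P * (1 + r/m)^(m*t)
Period rate: r/m = 0.0516 / 2 = 0.0258
Total periods: m*t = 2 * 3 = 6
Growth factor: (1 + 0.0258)^6 = 1.165135
FV = $25,050.00 * 1.165135 = $29,186.63

$29,186.63


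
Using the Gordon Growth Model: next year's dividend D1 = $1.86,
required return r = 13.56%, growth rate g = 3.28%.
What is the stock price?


Formula: P = D1 / (r - g)
Spread: r - g = 0.1356 - 0.0328 = 0.1028
Substituting: P = $1.86 / 0.1028
P = $18.09

$18.09


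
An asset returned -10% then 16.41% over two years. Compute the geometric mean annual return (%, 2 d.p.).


Formula: Geometric mean = ((1+r1)*(1+r2))^(1/2) - 1
Product: (1 + -0.1) * (1 + 0.1641) = 0.9 * 1.1641 = 1.04769
Square root: 1.04769^0.5 = 1.023567
Geometric mean = 1.023567 - 1 = 0.023567
As percentage: 2.36%

2.36%


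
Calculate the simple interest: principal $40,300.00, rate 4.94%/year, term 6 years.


Formula: I = P * r * t
Substituting: I = $40,300.00 * 0.0494 * 6
Step: I = $40,300.00 * 0.2964
I = $11,944.92

$11,944.92


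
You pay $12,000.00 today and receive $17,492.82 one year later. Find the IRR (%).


Formula: IRR = C1/C0 - 1
Substituting: IRR = $17,492.82 / $12,000.00 - 1
Ratio: 1.457735 - 1 = 0.457735
IRR = 45.7735%

45.7735%


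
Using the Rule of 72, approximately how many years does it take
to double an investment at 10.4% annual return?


Formula: Years ≈ 72 / r
Substituting: Years ≈ 72 / 10.4
Years ≈ 6.9

6.9 years


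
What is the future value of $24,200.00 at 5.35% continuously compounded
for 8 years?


Formula: FV = P * e^(r*t)
Exponent: r*t = 0.0535 * 8 = 0.428
e^(0.428) = 1.534186
FV = $24,200.00 * 1.534186 = $37,127.30

$37,127.30


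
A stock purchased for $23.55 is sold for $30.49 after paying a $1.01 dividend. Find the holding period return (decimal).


Formula: HPR = (P1 - P0 + D) / P0
Gain: $30.49 - $23.55 + $1.01 = $7.95
HPR = $7.95 / $23.55 = 0.3376

0.3376


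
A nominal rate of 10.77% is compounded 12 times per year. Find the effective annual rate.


Formula: EAR = (1 + r/m)^m - 1
Period rate: r/m = 0.1077 / 12 = 0.008975
Compounding: (1 + 0.008975)^12 = 1.113179
EAR = 1.113179 - 1 = 0.113179

0.113179


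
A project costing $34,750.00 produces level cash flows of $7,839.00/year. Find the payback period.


Formula: Payback = investment / annual cash flow
Substituting: Payback = $34,750.00 / $7,839.00
Payback = 4.433 years

4.433 years


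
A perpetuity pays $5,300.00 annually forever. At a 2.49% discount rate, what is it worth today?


Formula: PV = C / r
Substituting: PV = $5,300.00 / 0.0249
PV = $212,851.41

$212,851.41


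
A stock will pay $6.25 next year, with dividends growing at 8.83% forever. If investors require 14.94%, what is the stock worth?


Formula: P = D1 / (r - g)
Spread: r - g = 0.1494 - 0.0883 = 0.0611
Substituting: P = $6.25 / 0.0611
P = $102.29

$102.29


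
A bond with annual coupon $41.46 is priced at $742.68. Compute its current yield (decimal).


Formula: Current yield = annual coupon / price
Substituting: CY = $41.46 / $742.68
CY = 0.055825

0.055825


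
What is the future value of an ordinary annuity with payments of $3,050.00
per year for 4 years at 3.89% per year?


Formula: FV = PMT * ((1+r)^n - 1) / r
Growth factor: (1 + 0.0389)^4 = 1.164917
Numerator: 1.164917 - 1 = 0.164917
FV = $3,050.00 * 0.164917 / 0.0389 = $12,930.51

$12,930.51


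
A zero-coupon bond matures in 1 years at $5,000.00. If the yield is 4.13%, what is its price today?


Formula: Price = FV / (1 + r)^n
Substituting: Price = $5,000.00 / (1 + 0.0413)^1
Discount factor: (1.0413)^1 = 1.0413
Price = $5,000.00 / 1.0413 = $4,801.69

$4,801.69


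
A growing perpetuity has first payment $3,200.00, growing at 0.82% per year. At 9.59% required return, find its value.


Formula: PV = C / (r - g)
Spread: r - g = 0.0959 - 0.0082 = 0.0877
Substituting: PV = $3,200.00 / 0.0877
PV = $36,488.03

$36,488.03


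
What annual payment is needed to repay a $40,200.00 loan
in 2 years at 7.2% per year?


Formula: PMT = PV * r / (1 - (1+r)^(-n))
Denominator: 1 - (1 + 0.072)^(-2) = 0.129817
Numerator: $40,200.00 * 0.072 = 2894.4
PMT = 2894.4 / 0.129817 = $22,295.94

$22,295.94


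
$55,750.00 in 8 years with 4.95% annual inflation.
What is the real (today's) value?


Formula: Real value = nominal / (1 + inflation)^years
Price level: (1 + 0.0495)^8 = 1.471836
Real value = $55,750.00 / 1.471836 = $37,877.85

$37,877.85


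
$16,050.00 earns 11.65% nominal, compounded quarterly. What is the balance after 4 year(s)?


Formula: FV = P * (1 + r/m)^(m*t)
Period rate: r/m = 0.1165 / 4 = 0.029125
Total periods: m*t = 4 * 4 = 16
Growth factor: (1 + 0.029125)^16 = 1.583033
FV = $16,050.00 * 1.583033 = $25,407.68

$25,407.68


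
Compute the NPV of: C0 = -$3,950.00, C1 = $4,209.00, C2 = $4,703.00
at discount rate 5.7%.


Formula: NPV = C0 + C1/(1+r) + C2/(1+r)^2
Discount C1: $4,209.00 / (1 + 0.057) = $3,982.02
Discount C2: $4,703.00 / (1 + 0.057)^2 = $4,209.45
NPV = -$3,950.00 + $3,982.02 + $4,209.45 = $4,241.47

$4,241.47


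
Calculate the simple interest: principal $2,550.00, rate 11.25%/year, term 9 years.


Formula: I = P * r * t
Substituting: I = $2,550.00 * 0.1125 * 9
Step: I = $2,550.00 * 1.0125
I = $2,581.88

$2,581.88


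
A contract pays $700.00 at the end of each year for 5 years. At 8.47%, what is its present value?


Formula: PV = PMT * (1 - (1+r)^(-n)) / r
Discount factor: (1 + 0.0847)^(-5) = 0.665966
Bracket: 1 - 0.665966 = 0.334034
PV = $700.00 * 0.334034 / 0.0847 = $2,760.61

$2,760.61


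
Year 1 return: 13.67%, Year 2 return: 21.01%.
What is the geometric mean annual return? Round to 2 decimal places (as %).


Formula: Geometric mean = ((1+r1)*(1+r2))^(1/2) - 1
Product: (1 + 0.1367) * (1 + 0.2101) = 1.1367 * 1.2101 = 1.375521
Square root: 1.375521^0.5 = 1.172826
Geometric mean = 1.172826 - 1 = 0.172826
As percentage: 17.28%

17.28%


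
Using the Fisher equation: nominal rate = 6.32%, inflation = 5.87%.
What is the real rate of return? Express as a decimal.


Formula: (1 + r_real) = (1 + r_nom) / (1 + inflation)
Substituting: (1 + r_real) = 1.0632 / 1.0587
(1 + r_real) = 1.00425
r_real = 1.00425 - 1 = 0.00425

0.00425


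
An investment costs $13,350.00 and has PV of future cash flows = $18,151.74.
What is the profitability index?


Formula: PI = PV(cash flows) / initial investment
Substituting: PI = $18,151.74 / $13,350.00
PI = 1.3597

1.3597


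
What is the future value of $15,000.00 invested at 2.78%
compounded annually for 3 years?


Formula: FV = P * (1 + r)^n
Substituting: FV = $15,000.00 * (1 + 0.0278)^3
Growth factor: (1.0278)^3 = 1.08574
FV = $15,000.00 * 1.08574 = $16,286.10

$16,286.10


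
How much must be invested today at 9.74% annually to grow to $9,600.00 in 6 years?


Formula: PV = FV / (1 + r)^n
Substituting: PV = $9,600.00 / (1 + 0.0974)^6
Discount factor: (1.0974)^6 = 1.746585
PV = $9,600.00 / 1.746585 = $5,496.44

$5,496.44


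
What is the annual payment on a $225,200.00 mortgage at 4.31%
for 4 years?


Formula: PMT = PV * r / (1 - (1+r)^(-n))
Denominator: 1 - (1 + 0.0431)^(-4) = 0.155312
Numerator: $225,200.00 * 0.0431 = 9706.12
PMT = 9706.12 / 0.155312 = $62,494.25

$62,494.25


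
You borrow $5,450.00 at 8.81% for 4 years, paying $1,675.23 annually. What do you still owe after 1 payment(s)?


Formula: Balance = PV*(1+r)^k - PMT*((1+r)^k - 1)/r
Growth: (1 + 0.0881)^1 = 1.0881
Accumulated factor: ((1+r)^k - 1)/r = 1.0
Balance = $5,450.00 * 1.0881 - $1,675.23 * 1.0
Balance = $4,254.92

$4,254.92


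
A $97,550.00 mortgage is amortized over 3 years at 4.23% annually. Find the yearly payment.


Formula: PMT = PV * r / (1 - (1+r)^(-n))
Denominator: 1 - (1 + 0.0423)^(-3) = 0.116876
Numerator: $97,550.00 * 0.0423 = 4126.365
PMT = 4126.365 / 0.116876 = $35,305.56

$35,305.56


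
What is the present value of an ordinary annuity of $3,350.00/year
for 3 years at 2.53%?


Formula: PV = PMT * (1 - (1+r)^(-n)) / r
Discount factor: (1 + 0.0253)^(-3) = 0.927785
Bracket: 1 - 0.927785 = 0.072215
PV = $3,350.00 * 0.072215 / 0.0253 = $9,562.13

$9,562.13


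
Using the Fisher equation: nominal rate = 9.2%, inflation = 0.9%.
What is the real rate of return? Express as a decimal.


Formula: (1 + r_real) = (1 + r_nom) / (1 + inflation)
Substituting: (1 + r_real) = 1.092 / 1.009
(1 + r_real) = 1.08226
r_real = 1.08226 - 1 = 0.08226

0.08226


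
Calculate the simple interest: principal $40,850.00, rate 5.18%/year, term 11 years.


Formula: I = P * r * t
Substituting: I = $40,850.00 * 0.0518 * 11
Step: I = $40,850.00 * 0.5698
I = $23,276.33

$23,276.33


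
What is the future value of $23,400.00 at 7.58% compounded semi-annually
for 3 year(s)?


Formula: FV = P * (1 + r/m)^(m*t)
Period rate: r/m = 0.0758 / 2 = 0.0379
Total periods: m*t = 2 * 3 = 6
Growth factor: (1 + 0.0379)^6 = 1.250066
FV = $23,400.00 * 1.250066 = $29,251.55

$29,251.55


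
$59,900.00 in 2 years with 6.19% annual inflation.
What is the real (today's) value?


Formula: Real value = nominal / (1 + inflation)^years
Price level: (1 + 0.0619)^2 = 1.127632
Real value = $59,900.00 / 1.127632 = $53,120.19

$53,120.19


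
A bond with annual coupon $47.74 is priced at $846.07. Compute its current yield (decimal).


Formula: Current yield = annual coupon / price
Substituting: CY = $47.74 / $846.07
CY = 0.056426

0.056426


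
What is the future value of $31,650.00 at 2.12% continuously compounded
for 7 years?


Formula: FV = P * e^(r*t)
Exponent: r*t = 0.0212 * 7 = 0.1484
e^(0.1484) = 1.159977
FV = $31,650.00 * 1.159977 = $36,713.27

$36,713.27


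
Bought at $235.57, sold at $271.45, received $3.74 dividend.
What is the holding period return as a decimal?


Formula: HPR = (P1 - P0 + D) / P0
Gain: $271.45 - $235.57 + $3.74 = $39.62
HPR = $39.62 / $235.57 = 0.1682

0.1682


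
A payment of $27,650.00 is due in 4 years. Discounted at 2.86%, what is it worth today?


Formula: PV = FV / (1 + r)^n
Substituting: PV = $27,650.00 / (1 + 0.0286)^4
Discount factor: (1.0286)^4 = 1.119402
PV = $27,650.00 / 1.119402 = $24,700.69

$24,700.69


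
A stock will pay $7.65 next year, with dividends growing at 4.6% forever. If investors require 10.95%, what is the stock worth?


Formula: P = D1 / (r - g)
Spread: r - g = 0.1095 - 0.046 = 0.0635
Substituting: P = $7.65 / 0.0635
P = $120.47

$120.47


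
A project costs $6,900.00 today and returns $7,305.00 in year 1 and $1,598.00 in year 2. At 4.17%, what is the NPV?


Formula: NPV = C0 + C1/(1+r) + C2/(1+r)^2
Discount C1: $7,305.00 / (1 + 0.0417) = $7,012.58
Discount C2: $1,598.00 / (1 + 0.0417)^2 = $1,472.62
NPV = -$6,900.00 + $7,012.58 + $1,472.62 = $1,585.20

$1,585.20


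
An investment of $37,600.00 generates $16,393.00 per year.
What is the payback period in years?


Formula: Payback = investment / annual cash flow
Substituting: Payback = $37,600.00 / $16,393.00
Payback = 2.2937 years

2.2937 years


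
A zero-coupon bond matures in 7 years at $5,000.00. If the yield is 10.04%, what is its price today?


Formula: Price = FV / (1 + r)^n
Substituting: Price = $5,000.00 / (1 + 0.1004)^7
Discount factor: (1.1004)^7 = 1.953683
Price = $5,000.00 / 1.953683 = $2,559.27

$2,559.27


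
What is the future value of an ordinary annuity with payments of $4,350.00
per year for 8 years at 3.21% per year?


Formula: FV = PMT * ((1+r)^n - 1) / r
Growth factor: (1 + 0.0321)^8 = 1.28758
Numerator: 1.28758 - 1 = 0.28758
FV = $4,350.00 * 0.28758 / 0.0321 = $38,971.12

$38,971.12


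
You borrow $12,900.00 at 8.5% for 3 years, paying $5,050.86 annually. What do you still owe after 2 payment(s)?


Formula: Balance = PV*(1+r)^k - PMT*((1+r)^k - 1)/r
Growth: (1 + 0.085)^2 = 1.177225
Accumulated factor: ((1+r)^k - 1)/r = 2.085
Balance = $12,900.00 * 1.177225 - $5,050.86 * 2.085
Balance = $4,655.16

$4,655.16


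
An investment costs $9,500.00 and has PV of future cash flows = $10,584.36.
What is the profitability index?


Formula: PI = PV(cash flows) / initial investment
Substituting: PI = $10,584.36 / $9,500.00
PI = 1.1141

1.1141


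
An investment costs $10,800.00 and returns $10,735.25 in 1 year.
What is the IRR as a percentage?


Formula: IRR = C1/C0 - 1
Substituting: IRR = $10,735.25 / $10,800.00 - 1
Ratio: 0.994005 - 1 = -0.005995
IRR = -0.5995%

-0.5995%


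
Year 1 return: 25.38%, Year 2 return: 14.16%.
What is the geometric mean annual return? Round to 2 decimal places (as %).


Formula: Geometric mean = ((1+r1)*(1+r2))^(1/2) - 1
Product: (1 + 0.2538) * (1 + 0.1416) = 1.2538 * 1.1416 = 1.431338
Square root: 1.431338^0.5 = 1.196385
Geometric mean = 1.196385 - 1 = 0.196385
As percentage: 19.64%

19.64%


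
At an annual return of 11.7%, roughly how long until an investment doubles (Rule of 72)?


Formula: Years ≈ 72 / r
Substituting: Years ≈ 72 / 11.7
Years ≈ 6.2

6.2 years


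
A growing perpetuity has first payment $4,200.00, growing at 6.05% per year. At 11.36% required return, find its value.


Formula: PV = C / (r - g)
Spread: r - g = 0.1136 - 0.0605 = 0.0531
Substituting: PV = $4,200.00 / 0.0531
PV = $79,096.05

$79,096.05


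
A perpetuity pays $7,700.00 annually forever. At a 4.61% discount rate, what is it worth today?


Formula: PV = C / r
Substituting: PV = $7,700.00 / 0.0461
PV = $167,028.20

$167,028.20


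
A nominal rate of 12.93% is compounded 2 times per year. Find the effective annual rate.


Formula: EAR = (1 + r/m)^m - 1
Period rate: r/m = 0.1293 / 2 = 0.06465
Compounding: (1 + 0.06465)^2 = 1.13348
EAR = 1.13348 - 1 = 0.13348

0.13348


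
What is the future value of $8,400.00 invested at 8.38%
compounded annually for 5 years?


Formula: FV = P * (1 + r)^n
Substituting: FV = $8,400.00 * (1 + 0.0838)^5
Growth factor: (1.0838)^5 = 1.49536
FV = $8,400.00 * 1.49536 = $12,561.02

$12,561.02


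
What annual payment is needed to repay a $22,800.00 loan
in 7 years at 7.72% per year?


Formula: PMT = PV * r / (1 - (1+r)^(-n))
Denominator: 1 - (1 + 0.0772)^(-7) = 0.40581
Numerator: $22,800.00 * 0.0772 = 1760.16
PMT = 1760.16 / 0.40581 = $4,337.40

$4,337.40


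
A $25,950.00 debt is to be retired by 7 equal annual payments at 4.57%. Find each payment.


Formula: PMT = PV * r / (1 - (1+r)^(-n))
Denominator: 1 - (1 + 0.0457)^(-7) = 0.268608
Numerator: $25,950.00 * 0.0457 = 1185.915
PMT = 1185.915 / 0.268608 = $4,415.04

$4,415.04


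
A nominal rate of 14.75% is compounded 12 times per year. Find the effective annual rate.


Formula: EAR = (1 + r/m)^m - 1
Period rate: r/m = 0.1475 / 12 = 0.012292
Compounding: (1 + 0.012292)^12 = 1.157892
EAR = 1.157892 - 1 = 0.157892

0.157892


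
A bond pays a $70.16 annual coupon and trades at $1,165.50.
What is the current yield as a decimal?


Formula: Current yield = annual coupon / price
Substituting: CY = $70.16 / $1,165.50
CY = 0.060197

0.060197


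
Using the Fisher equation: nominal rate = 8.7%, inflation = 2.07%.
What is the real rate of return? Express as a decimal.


Formula: (1 + r_real) = (1 + r_nom) / (1 + inflation)
Substituting: (1 + r_real) = 1.087 / 1.0207
(1 + r_real) = 1.064955
r_real = 1.064955 - 1 = 0.064955

0.064955


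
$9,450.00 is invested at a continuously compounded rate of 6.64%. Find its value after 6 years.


Formula: FV = P * e^(r*t)
Exponent: r*t = 0.0664 * 6 = 0.3984
e^(0.3984) = 1.48944
FV = $9,450.00 * 1.48944 = $14,075.21

$14,075.21


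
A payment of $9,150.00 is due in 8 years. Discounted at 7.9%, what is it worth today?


Formula: PV = FV / (1 + r)^n
Substituting: PV = $9,150.00 / (1 + 0.079)^8
Discount factor: (1.079)^8 = 1.837264
PV = $9,150.00 / 1.837264 = $4,980.23

$4,980.23


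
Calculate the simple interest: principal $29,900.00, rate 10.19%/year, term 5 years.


Formula: I = P * r * t
Substituting: I = $29,900.00 * 0.1019 * 5
Step: I = $29,900.00 * 0.5095
I = $15,234.05

$15,234.05


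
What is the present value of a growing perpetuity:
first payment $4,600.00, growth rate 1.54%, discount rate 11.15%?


Formula: PV = C / (r - g)
Spread: r - g = 0.1115 - 0.0154 = 0.0961
Substituting: PV = $4,600.00 / 0.0961
PV = $47,866.81

$47,866.81


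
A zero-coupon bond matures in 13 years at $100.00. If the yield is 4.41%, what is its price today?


Formula: Price = FV / (1 + r)^n
Substituting: Price = $100.00 / (1 + 0.0441)^13
Discount factor: (1.0441)^13 = 1.752456
Price = $100.00 / 1.752456 = $57.06

$57.06


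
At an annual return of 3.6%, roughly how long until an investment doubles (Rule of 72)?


Formula: Years ≈ 72 / r
Substituting: Years ≈ 72 / 3.6
Years ≈ 20.0

20.0 years


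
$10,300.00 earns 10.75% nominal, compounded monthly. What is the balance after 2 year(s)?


Formula: FV = P * (1 + r/m)^(m*t)
Period rate: r/m = 0.1075 / 12 = 0.008958
Total periods: m*t = 12 * 2 = 24
Growth factor: (1 + 0.008958)^24 = 1.238676
FV = $10,300.00 * 1.238676 = $12,758.36

$12,758.36


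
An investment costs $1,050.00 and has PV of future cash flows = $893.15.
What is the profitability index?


Formula: PI = PV(cash flows) / initial investment
Substituting: PI = $893.15 / $1,050.00
PI = 0.8506

0.8506


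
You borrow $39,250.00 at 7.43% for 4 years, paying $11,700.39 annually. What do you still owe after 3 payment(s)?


Formula: Balance = PV*(1+r)^k - PMT*((1+r)^k - 1)/r
Growth: (1 + 0.0743)^3 = 1.239872
Accumulated factor: ((1+r)^k - 1)/r = 3.22842
Balance = $39,250.00 * 1.239872 - $11,700.39 * 3.22842
Balance = $10,891.18

$10,891.18


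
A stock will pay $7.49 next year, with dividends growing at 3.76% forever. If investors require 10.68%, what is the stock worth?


Formula: P = D1 / (r - g)
Spread: r - g = 0.1068 - 0.0376 = 0.0692
Substituting: P = $7.49 / 0.0692
P = $108.24

$108.24


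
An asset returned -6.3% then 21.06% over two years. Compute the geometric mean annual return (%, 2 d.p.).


Formula: Geometric mean = ((1+r1)*(1+r2))^(1/2) - 1
Product: (1 + -0.063) * (1 + 0.2106) = 0.937 * 1.2106 = 1.134332
Square root: 1.134332^0.5 = 1.06505
Geometric mean = 1.06505 - 1 = 0.06505
As percentage: 6.51%

6.51%


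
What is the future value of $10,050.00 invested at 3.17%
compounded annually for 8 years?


Formula: FV = P * (1 + r)^n
Substituting: FV = $10,050.00 * (1 + 0.0317)^8
Growth factor: (1.0317)^8 = 1.283593
FV = $10,050.00 * 1.283593 = $12,900.11

$12,900.11


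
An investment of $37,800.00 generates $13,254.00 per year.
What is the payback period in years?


Formula: Payback = investment / annual cash flow
Substituting: Payback = $37,800.00 / $13,254.00
Payback = 2.852 years

2.852 years


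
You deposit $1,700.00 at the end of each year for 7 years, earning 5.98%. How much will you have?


Formula: FV = PMT * ((1+r)^n - 1) / r
Growth factor: (1 + 0.0598)^7 = 1.501645
Numerator: 1.501645 - 1 = 0.501645
FV = $1,700.00 * 0.501645 / 0.0598 = $14,260.82

$14,260.82


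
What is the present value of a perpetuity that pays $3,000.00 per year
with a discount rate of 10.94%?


Formula: PV = C / r
Substituting: PV = $3,000.00 / 0.1094
PV = $27,422.30

$27,422.30


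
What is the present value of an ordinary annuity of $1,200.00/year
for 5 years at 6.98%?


Formula: PV = PMT * (1 - (1+r)^(-n)) / r
Discount factor: (1 + 0.0698)^(-5) = 0.713653
Bracket: 1 - 0.713653 = 0.286347
PV = $1,200.00 * 0.286347 / 0.0698 = $4,922.87

$4,922.87


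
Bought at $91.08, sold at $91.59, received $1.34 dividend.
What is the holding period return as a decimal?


Formula: HPR = (P1 - P0 + D) / P0
Gain: $91.59 - $91.08 + $1.34 = $1.85
HPR = $1.85 / $91.08 = 0.0203

0.0203


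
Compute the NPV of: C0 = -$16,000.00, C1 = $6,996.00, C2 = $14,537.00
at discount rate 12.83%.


Formula: NPV = C0 + C1/(1+r) + C2/(1+r)^2
Discount C1: $6,996.00 / (1 + 0.1283) = $6,200.48
Discount C2: $14,537.00 / (1 + 0.1283)^2 = $11,418.94
NPV = -$16,000.00 + $6,200.48 + $11,418.94 = $1,619.41

$1,619.41


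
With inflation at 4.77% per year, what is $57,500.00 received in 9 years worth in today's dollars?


Formula: Real value = nominal / (1 + inflation)^years
Price level: (1 + 0.0477)^9 = 1.521011
Real value = $57,500.00 / 1.521011 = $37,803.79

$37,803.79


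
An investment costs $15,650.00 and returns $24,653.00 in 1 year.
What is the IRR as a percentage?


Formula: IRR = C1/C0 - 1
Substituting: IRR = $24,653.00 / $15,650.00 - 1
Ratio: 1.575272 - 1 = 0.575272
IRR = 57.5272%

57.5272%


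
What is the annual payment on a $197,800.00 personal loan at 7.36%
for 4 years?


Formula: PMT = PV * r / (1 - (1+r)^(-n))
Denominator: 1 - (1 + 0.0736)^(-4) = 0.247286
Numerator: $197,800.00 * 0.0736 = 14558.08
PMT = 14558.08 / 0.247286 = $58,871.43

$58,871.43


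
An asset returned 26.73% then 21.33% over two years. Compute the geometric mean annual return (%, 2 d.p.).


Formula: Geometric mean = ((1+r1)*(1+r2))^(1/2) - 1
Product: (1 + 0.2673) * (1 + 0.2133) = 1.2673 * 1.2133 = 1.537615
Square root: 1.537615^0.5 = 1.240006
Geometric mean = 1.240006 - 1 = 0.240006
As percentage: 24.00%

24.00%


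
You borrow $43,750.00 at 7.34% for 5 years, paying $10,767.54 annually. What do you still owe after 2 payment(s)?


Formula: Balance = PV*(1+r)^k - PMT*((1+r)^k - 1)/r
Growth: (1 + 0.0734)^2 = 1.152188
Accumulated factor: ((1+r)^k - 1)/r = 2.0734
Balance = $43,750.00 * 1.152188 - $10,767.54 * 2.0734
Balance = $28,082.79

$28,082.79


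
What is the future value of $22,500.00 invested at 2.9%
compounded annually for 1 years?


Formula: FV = P * (1 + r)^n
Substituting: FV = $22,500.00 * (1 + 0.029)^1
Growth factor: (1.029)^1 = 1.029
FV = $22,500.00 * 1.029 = $23,152.50

$23,152.50


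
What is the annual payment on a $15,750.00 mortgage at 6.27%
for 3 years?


Formula: PMT = PV * r / (1 - (1+r)^(-n))
Denominator: 1 - (1 + 0.0627)^(-3) = 0.166764
Numerator: $15,750.00 * 0.0627 = 987.525
PMT = 987.525 / 0.166764 = $5,921.69

$5,921.69


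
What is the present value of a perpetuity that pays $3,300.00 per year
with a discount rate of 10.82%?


Formula: PV = C / r
Substituting: PV = $3,300.00 / 0.1082
PV = $30,499.08

$30,499.08


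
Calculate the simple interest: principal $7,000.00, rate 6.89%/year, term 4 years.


Formula: I = P * r * t
Substituting: I = $7,000.00 * 0.0689 * 4
Step: I = $7,000.00 * 0.2756
I = $1,929.20

$1,929.20


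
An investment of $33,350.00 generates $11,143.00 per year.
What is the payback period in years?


Formula: Payback = investment / annual cash flow
Substituting: Payback = $33,350.00 / $11,143.00
Payback = 2.9929 years

2.9929 years


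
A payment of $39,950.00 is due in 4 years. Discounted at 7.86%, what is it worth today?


Formula: PV = FV / (1 + r)^n
Substituting: PV = $39,950.00 / (1 + 0.0786)^4
Discount factor: (1.0786)^4 = 1.353448
PV = $39,950.00 / 1.353448 = $29,517.20

$29,517.20


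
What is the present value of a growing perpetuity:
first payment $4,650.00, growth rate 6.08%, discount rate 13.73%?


Formula: PV = C / (r - g)
Spread: r - g = 0.1373 - 0.0608 = 0.0765
Substituting: PV = $4,650.00 / 0.0765
PV = $60,784.31

$60,784.31


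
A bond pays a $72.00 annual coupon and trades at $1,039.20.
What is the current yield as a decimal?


Formula: Current yield = annual coupon / price
Substituting: CY = $72.00 / $1,039.20
CY = 0.069284

0.069284


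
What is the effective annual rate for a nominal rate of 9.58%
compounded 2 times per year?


Formula: EAR = (1 + r/m)^m - 1
Period rate: r/m = 0.0958 / 2 = 0.0479
Compounding: (1 + 0.0479)^2 = 1.098094
EAR = 1.098094 - 1 = 0.098094

0.098094


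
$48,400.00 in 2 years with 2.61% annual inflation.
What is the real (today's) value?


Formula: Real value = nominal / (1 + inflation)^years
Price level: (1 + 0.0261)^2 = 1.052881
Real value = $48,400.00 / 1.052881 = $45,969.10

$45,969.10


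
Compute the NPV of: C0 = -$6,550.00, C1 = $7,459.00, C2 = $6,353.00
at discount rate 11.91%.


Formula: NPV = C0 + C1/(1+r) + C2/(1+r)^2
Discount C1: $7,459.00 / (1 + 0.1191) = $6,665.18
Discount C2: $6,353.00 / (1 + 0.1191)^2 = $5,072.72
NPV = -$6,550.00 + $6,665.18 + $5,072.72 = $5,187.90

$5,187.90


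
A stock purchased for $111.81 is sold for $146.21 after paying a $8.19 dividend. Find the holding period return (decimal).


Formula: HPR = (P1 - P0 + D) / P0
Gain: $146.21 - $111.81 + $8.19 = $42.59
HPR = $42.59 / $111.81 = 0.3809

0.3809


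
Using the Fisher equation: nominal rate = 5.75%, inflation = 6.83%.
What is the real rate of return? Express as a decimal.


Formula: (1 + r_real) = (1 + r_nom) / (1 + inflation)
Substituting: (1 + r_real) = 1.0575 / 1.0683
(1 + r_real) = 0.98989
r_real = 0.98989 - 1 = -0.01011

-0.01011


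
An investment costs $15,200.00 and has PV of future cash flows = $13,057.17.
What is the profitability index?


Formula: PI = PV(cash flows) / initial investment
Substituting: PI = $13,057.17 / $15,200.00
PI = 0.859

0.859


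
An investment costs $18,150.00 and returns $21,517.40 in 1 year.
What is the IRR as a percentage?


Formula: IRR = C1/C0 - 1
Substituting: IRR = $21,517.40 / $18,150.00 - 1
Ratio: 1.185532 - 1 = 0.185532
IRR = 18.5532%

18.5532%


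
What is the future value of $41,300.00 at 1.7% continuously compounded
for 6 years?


Formula: FV = P * e^(r*t)
Exponent: r*t = 0.017 * 6 = 0.102
e^(0.102) = 1.107383
FV = $41,300.00 * 1.107383 = $45,734.94

$45,734.94


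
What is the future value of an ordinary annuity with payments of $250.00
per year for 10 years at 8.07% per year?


Formula: FV = PMT * ((1+r)^n - 1) / r
Growth factor: (1 + 0.0807)^10 = 2.172959
Numerator: 2.172959 - 1 = 1.172959
FV = $250.00 * 1.172959 / 0.0807 = $3,633.70

$3,633.70


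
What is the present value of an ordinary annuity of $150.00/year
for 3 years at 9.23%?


Formula: PV = PMT * (1 - (1+r)^(-n)) / r
Discount factor: (1 + 0.0923)^(-3) = 0.767316
Bracket: 1 - 0.767316 = 0.232684
PV = $150.00 * 0.232684 / 0.0923 = $378.14

$378.14


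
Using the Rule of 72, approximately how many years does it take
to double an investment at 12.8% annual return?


Formula: Years ≈ 72 / r
Substituting: Years ≈ 72 / 12.8
Years ≈ 5.6

5.6 years


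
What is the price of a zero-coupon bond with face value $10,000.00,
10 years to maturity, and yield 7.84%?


Formula: Price = FV / (1 + r)^n
Substituting: Price = $10,000.00 / (1 + 0.0784)^10
Discount factor: (1.0784)^10 = 2.127153
Price = $10,000.00 / 2.127153 = $4,701.12

$4,701.12


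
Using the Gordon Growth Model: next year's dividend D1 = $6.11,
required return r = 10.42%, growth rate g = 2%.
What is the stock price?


Formula: P = D1 / (r - g)
Spread: r - g = 0.1042 - 0.02 = 0.0842
Substituting: P = $6.11 / 0.0842
P = $72.57

$72.57


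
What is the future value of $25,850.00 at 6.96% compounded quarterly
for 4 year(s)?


Formula: FV = P * (1 + r/m)^(m*t)
Period rate: r/m = 0.0696 / 4 = 0.0174
Total periods: m*t = 4 * 4 = 16
Growth factor: (1 + 0.0174)^16 = 1.317855
FV = $25,850.00 * 1.317855 = $34,066.56

$34,066.56


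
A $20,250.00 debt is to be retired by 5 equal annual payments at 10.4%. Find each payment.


Formula: PMT = PV * r / (1 - (1+r)^(-n))
Denominator: 1 - (1 + 0.104)^(-5) = 0.390246
Numerator: $20,250.00 * 0.104 = 2106.0
PMT = 2106.0 / 0.390246 = $5,396.60

$5,396.60


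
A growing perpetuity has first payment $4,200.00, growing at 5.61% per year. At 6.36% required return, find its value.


Formula: PV = C / (r - g)
Spread: r - g = 0.0636 - 0.0561 = 0.0075
Substituting: PV = $4,200.00 / 0.0075
PV = $560,000.00

$560,000.00


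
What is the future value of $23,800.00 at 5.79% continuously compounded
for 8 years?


Formula: FV = P * e^(r*t)
Exponent: r*t = 0.0579 * 8 = 0.4632
e^(0.4632) = 1.589151
FV = $23,800.00 * 1.589151 = $37,821.80

$37,821.80


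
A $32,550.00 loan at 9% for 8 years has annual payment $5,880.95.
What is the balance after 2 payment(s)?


Formula: Balance = PV*(1+r)^k - PMT*((1+r)^k - 1)/r
Growth: (1 + 0.09)^2 = 1.1881
Accumulated factor: ((1+r)^k - 1)/r = 2.09
Balance = $32,550.00 * 1.1881 - $5,880.95 * 2.09
Balance = $26,381.47

$26,381.47


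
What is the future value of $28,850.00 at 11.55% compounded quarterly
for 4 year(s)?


Formula: FV = P * (1 + r/m)^(m*t)
Period rate: r/m = 0.1155 / 4 = 0.028875
Total periods: m*t = 4 * 4 = 16
Growth factor: (1 + 0.028875)^16 = 1.576892
FV = $28,850.00 * 1.576892 = $45,493.32

$45,493.32


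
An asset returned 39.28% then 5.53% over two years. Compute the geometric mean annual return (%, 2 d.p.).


Formula: Geometric mean = ((1+r1)*(1+r2))^(1/2) - 1
Product: (1 + 0.3928) * (1 + 0.0553) = 1.3928 * 1.0553 = 1.469822
Square root: 1.469822^0.5 = 1.212362
Geometric mean = 1.212362 - 1 = 0.212362
As percentage: 21.24%

21.24%


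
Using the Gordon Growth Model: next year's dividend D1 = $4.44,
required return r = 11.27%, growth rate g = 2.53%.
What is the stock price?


Formula: P = D1 / (r - g)
Spread: r - g = 0.1127 - 0.0253 = 0.0874
Substituting: P = $4.44 / 0.0874
P = $50.80

$50.80


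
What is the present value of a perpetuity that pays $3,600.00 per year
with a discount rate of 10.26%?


Formula: PV = C / r
Substituting: PV = $3,600.00 / 0.1026
PV = $35,087.72

$35,087.72


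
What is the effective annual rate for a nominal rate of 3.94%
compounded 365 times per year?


Formula: EAR = (1 + r/m)^m - 1
Period rate: r/m = 0.0394 / 365 = 0.000108
Compounding: (1 + 0.000108)^365 = 1.040184
EAR = 1.040184 - 1 = 0.040184

0.040184


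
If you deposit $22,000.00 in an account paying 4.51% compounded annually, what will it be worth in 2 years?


Formula: FV = P * (1 + r)^n
Substituting: FV = $22,000.00 * (1 + 0.0451)^2
Growth factor: (1.0451)^2 = 1.092234
FV = $22,000.00 * 1.092234 = $24,029.15

$24,029.15


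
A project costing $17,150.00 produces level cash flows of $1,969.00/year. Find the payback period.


Formula: Payback = investment / annual cash flow
Substituting: Payback = $17,150.00 / $1,969.00
Payback = 8.71 years

8.71 years
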